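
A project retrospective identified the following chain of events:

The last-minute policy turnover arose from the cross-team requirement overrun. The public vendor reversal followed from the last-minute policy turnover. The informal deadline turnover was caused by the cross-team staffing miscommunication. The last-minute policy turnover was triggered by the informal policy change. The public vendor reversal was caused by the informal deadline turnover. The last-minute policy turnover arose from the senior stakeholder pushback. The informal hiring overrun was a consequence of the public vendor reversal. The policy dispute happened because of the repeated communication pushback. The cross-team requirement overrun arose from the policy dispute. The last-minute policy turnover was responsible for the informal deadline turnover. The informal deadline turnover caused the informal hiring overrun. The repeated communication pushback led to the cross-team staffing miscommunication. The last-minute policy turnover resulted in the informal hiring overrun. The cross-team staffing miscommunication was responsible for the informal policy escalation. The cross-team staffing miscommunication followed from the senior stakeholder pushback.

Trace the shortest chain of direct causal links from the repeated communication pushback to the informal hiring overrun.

the repeated communication pushback → the cross-team staffing miscommunication
the cross-team staffing miscommunication → the informal deadline turnover
the informal deadline turnover → the informal hiring overrun
Length: 3 steps.

the repeated communication pushback → the cross-team staffing miscommunication → the informal deadline turnover → the informal hiring overrun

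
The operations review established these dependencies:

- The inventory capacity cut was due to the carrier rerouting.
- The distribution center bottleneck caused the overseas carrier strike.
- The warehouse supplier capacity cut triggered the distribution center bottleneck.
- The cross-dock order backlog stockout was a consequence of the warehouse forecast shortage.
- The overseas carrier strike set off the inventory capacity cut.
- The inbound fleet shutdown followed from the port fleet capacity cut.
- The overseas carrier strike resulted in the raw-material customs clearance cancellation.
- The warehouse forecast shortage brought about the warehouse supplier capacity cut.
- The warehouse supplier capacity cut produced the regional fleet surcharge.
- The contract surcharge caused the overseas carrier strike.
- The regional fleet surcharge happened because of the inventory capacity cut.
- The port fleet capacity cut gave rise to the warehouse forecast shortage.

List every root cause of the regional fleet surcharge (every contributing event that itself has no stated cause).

Tracing upstream from the regional fleet surcharge: the regional fleet surcharge ← the warehouse supplier capacity cut ← the warehouse forecast shortage ← the port fleet capacity cut.
A separate upstream branch: the regional fleet surcharge ← the inventory capacity cut ← the overseas carrier strike ← the contract surcharge.
A separate upstream branch: the regional fleet surcharge ← the inventory capacity cut ← the carrier rerouting.
Each of those chain origins has no stated cause.

the carrier rerouting, the contract surcharge, the port fleet capacity cut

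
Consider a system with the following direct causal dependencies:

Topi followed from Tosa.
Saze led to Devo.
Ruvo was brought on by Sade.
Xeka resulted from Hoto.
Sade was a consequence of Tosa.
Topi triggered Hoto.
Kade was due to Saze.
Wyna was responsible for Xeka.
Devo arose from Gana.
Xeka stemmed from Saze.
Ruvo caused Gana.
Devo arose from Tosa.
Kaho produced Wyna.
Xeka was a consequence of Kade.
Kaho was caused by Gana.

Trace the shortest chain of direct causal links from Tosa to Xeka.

Tosa → Topi → Hoto → Xeka

Tosa → Topi
Topi → Hoto
Hoto → Xeka
Length: 3 steps.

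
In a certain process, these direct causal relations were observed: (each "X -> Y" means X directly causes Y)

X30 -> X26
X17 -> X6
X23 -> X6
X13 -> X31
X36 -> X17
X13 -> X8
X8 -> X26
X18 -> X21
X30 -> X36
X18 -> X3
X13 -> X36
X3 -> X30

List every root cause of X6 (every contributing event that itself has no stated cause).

Tracing upstream from X6: X6 ← X17 ← X36 ← X13.
A separate upstream branch: X6 ← X17 ← X36 ← X30 ← X3 ← X18.
A separate upstream branch: X6 ← X23.
Each of those chain origins has no stated cause.

X13, X18, X23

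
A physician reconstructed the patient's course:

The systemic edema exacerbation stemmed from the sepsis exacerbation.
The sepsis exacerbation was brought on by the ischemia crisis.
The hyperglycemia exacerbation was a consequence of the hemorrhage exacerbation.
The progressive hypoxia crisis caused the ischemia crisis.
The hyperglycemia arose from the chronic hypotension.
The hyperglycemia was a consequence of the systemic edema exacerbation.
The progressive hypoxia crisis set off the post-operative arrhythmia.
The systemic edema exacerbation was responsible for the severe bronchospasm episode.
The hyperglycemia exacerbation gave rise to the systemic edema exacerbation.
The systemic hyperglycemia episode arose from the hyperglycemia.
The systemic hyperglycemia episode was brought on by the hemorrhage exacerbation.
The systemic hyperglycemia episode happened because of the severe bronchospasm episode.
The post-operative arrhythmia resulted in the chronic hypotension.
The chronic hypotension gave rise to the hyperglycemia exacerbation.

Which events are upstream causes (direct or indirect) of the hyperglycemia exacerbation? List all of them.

the chronic hypotension, the hemorrhage exacerbation, the post-operative arrhythmia, the progressive hypoxia crisis

Immediate causes of the hyperglycemia exacerbation: the hemorrhage exacerbation, the chronic hypotension.
Further upstream: the progressive hypoxia crisis, the post-operative arrhythmia.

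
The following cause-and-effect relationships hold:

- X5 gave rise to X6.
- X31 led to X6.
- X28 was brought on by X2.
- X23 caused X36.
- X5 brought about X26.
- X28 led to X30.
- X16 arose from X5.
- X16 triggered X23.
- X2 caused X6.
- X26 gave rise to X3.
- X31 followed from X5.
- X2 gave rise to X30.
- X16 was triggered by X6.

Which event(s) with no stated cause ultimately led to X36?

Tracing upstream from X36: X36 ← X23 ← X16 ← X5.
A separate upstream branch: X36 ← X23 ← X16 ← X6 ← X2.
Each of those chain origins has no stated cause.

X2, X5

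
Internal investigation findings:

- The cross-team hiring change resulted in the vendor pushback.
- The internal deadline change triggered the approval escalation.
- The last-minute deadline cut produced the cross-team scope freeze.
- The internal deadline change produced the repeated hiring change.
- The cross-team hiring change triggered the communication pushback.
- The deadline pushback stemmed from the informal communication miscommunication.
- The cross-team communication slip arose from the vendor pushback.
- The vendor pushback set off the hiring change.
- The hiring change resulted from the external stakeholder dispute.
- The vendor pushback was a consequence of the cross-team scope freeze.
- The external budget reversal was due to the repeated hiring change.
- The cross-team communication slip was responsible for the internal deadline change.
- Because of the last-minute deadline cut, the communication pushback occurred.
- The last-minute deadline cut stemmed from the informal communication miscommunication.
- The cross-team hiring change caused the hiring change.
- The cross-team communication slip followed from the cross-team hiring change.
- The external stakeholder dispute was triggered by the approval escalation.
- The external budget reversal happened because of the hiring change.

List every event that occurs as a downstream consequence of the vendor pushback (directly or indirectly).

the approval escalation, the cross-team communication slip, the external budget reversal, the external stakeholder dispute, the hiring change, the internal deadline change, the repeated hiring change

Direct effects: the cross-team communication slip, the hiring change.
2 steps out: the internal deadline change, the external budget reversal.
3 steps out: the repeated hiring change, the approval escalation.
4 steps out: the external stakeholder dispute.
Not reachable from it: the cross-team hiring change, the informal communication miscommunication, the last-minute deadline cut, the cross-team scope freeze, the deadline pushback, the communication pushback.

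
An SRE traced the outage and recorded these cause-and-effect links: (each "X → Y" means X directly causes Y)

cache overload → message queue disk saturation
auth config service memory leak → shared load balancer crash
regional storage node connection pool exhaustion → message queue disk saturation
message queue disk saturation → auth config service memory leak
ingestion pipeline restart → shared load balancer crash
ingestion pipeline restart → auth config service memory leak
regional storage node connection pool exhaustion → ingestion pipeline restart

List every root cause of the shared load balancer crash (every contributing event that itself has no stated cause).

Tracing upstream from the shared load balancer crash: the shared load balancer crash ← the ingestion pipeline restart ← the regional storage node connection pool exhaustion.
A separate upstream branch: the shared load balancer crash ← the auth config service memory leak ← the message queue disk saturation ← the cache overload.
Each of those chain origins has no stated cause.

the cache overload, the regional storage node connection pool exhaustion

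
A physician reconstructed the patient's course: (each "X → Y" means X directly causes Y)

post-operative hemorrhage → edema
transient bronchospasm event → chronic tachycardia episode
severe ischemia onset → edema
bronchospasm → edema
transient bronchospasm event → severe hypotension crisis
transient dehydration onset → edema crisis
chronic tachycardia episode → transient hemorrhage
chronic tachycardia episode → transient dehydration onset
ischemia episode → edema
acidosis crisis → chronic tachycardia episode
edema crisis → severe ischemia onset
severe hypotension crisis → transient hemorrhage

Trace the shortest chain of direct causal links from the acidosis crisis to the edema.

the acidosis crisis → the chronic tachycardia episode → the transient dehydration onset → the edema crisis → the severe ischemia onset → the edema

the acidosis crisis → the chronic tachycardia episode
the chronic tachycardia episode → the transient dehydration onset
the transient dehydration onset → the edema crisis
the edema crisis → the severe ischemia onset
the severe ischemia onset → the edema
Length: 5 steps.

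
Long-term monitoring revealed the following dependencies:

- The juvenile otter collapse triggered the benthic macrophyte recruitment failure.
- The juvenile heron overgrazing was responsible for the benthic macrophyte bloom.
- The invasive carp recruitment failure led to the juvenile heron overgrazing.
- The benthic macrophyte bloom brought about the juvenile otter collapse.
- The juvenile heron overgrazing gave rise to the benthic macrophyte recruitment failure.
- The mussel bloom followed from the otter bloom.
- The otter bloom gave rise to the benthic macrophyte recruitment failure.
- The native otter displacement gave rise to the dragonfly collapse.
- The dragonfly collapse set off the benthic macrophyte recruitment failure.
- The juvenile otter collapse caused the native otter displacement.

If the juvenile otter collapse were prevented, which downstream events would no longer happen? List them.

Downstream of the juvenile otter collapse: the native otter displacement, the dragonfly collapse, the benthic macrophyte recruitment failure.
Of those, still caused via another path: the benthic macrophyte recruitment failure.
The remainder have no surviving cause.

the dragonfly collapse, the native otter displacement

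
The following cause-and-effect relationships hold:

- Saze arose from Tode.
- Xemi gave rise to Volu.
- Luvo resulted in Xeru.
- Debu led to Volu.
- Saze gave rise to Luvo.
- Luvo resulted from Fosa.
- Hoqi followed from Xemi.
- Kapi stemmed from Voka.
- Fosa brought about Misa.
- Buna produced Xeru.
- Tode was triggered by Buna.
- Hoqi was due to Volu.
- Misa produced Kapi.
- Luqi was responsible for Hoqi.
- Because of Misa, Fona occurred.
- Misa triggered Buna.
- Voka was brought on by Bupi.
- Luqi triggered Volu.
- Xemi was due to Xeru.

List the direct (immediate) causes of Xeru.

Buna, Luvo

Upstream contributors include Fosa, Misa, Tode, Saze, but only Buna, Luvo feed directly into Xeru.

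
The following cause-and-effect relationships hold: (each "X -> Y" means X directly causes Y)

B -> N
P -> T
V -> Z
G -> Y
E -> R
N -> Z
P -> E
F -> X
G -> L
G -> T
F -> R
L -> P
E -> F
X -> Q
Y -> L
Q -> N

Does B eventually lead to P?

No

B leads to N, Z; P is not among them.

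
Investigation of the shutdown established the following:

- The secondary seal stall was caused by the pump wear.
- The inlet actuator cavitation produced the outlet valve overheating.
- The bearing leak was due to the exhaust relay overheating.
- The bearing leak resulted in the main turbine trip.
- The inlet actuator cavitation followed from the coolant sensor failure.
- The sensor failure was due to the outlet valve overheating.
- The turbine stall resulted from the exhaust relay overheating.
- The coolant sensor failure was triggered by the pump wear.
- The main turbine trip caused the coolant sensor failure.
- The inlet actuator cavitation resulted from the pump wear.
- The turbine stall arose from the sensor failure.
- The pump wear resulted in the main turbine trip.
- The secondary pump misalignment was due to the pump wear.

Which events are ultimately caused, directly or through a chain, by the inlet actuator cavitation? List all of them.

the outlet valve overheating, the sensor failure, the turbine stall

Direct effects: the outlet valve overheating.
2 steps out: the sensor failure.
3 steps out: the turbine stall.
Not reachable from it: the pump wear, the secondary seal stall, the secondary pump misalignment, the exhaust relay overheating, the bearing leak, the main turbine trip, the coolant sensor failure.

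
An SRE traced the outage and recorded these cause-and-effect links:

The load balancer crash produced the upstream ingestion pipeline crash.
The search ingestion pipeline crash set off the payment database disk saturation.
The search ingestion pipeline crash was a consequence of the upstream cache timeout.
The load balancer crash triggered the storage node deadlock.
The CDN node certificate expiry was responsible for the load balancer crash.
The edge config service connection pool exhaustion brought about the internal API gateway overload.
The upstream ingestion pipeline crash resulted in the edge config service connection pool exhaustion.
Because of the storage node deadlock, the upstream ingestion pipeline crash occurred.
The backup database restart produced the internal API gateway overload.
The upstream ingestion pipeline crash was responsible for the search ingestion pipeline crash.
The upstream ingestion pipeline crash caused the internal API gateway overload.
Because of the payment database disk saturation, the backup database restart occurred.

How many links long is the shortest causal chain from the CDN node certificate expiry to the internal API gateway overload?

Shortest chain: the CDN node certificate expiry → the load balancer crash → the upstream ingestion pipeline crash → the internal API gateway overload.

3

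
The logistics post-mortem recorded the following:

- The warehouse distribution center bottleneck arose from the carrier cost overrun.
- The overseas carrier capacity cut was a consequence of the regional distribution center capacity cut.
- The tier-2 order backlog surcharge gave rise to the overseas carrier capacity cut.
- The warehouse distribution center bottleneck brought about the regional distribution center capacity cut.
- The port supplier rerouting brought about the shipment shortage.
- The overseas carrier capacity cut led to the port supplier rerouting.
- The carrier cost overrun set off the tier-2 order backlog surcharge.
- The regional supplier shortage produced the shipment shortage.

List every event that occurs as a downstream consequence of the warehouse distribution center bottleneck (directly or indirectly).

the overseas carrier capacity cut, the port supplier rerouting, the regional distribution center capacity cut, the shipment shortage

Direct effects: the regional distribution center capacity cut.
2 steps out: the overseas carrier capacity cut.
3 steps out: the port supplier rerouting.
4 steps out: the shipment shortage.
Not reachable from it: the carrier cost overrun, the tier-2 order backlog surcharge, the regional supplier shortage.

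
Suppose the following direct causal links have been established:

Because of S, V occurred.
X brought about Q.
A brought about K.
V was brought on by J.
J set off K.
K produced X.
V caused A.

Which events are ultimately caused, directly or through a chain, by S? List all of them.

Direct effects: V.
2 steps out: A.
3 steps out: K.
4 steps out: X.
5 steps out: Q.
Not reachable from it: J.

A, K, Q, V, X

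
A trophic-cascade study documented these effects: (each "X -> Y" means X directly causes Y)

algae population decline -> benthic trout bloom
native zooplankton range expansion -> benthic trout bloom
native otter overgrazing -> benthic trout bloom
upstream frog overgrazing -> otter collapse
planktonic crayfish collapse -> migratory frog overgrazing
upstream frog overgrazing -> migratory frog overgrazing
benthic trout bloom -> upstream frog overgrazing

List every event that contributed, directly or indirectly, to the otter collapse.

Immediate cause of the otter collapse: the upstream frog overgrazing.
Further upstream: the algae population decline, the native otter overgrazing, the native zooplankton range expansion, the benthic trout bloom.

the algae population decline, the benthic trout bloom, the native otter overgrazing, the native zooplankton range expansion, the upstream frog overgrazing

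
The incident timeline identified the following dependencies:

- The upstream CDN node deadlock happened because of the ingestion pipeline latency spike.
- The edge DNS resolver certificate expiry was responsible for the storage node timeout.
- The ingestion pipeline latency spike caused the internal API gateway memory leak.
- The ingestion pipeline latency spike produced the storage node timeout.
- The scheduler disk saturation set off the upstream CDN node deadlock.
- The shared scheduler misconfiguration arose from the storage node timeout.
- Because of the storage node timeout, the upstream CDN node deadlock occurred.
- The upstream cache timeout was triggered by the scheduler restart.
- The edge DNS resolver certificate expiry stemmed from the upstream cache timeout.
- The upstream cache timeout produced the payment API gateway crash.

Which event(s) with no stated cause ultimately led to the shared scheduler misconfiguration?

Tracing upstream from the shared scheduler misconfiguration: the shared scheduler misconfiguration ← the storage node timeout ← the edge DNS resolver certificate expiry ← the upstream cache timeout ← the scheduler restart.
A separate upstream branch: the shared scheduler misconfiguration ← the storage node timeout ← the ingestion pipeline latency spike.
Each of those chain origins has no stated cause.

the ingestion pipeline latency spike, the scheduler restart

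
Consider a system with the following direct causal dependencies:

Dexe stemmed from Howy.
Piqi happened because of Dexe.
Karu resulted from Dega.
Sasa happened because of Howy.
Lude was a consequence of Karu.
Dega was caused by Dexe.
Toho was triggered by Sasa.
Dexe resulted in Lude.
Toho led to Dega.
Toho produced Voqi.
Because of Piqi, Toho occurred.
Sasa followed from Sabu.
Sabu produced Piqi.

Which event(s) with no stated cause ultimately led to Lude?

Howy, Sabu

Tracing upstream from Lude: Lude ← Dexe ← Howy.
A separate upstream branch: Lude ← Karu ← Dega ← Toho ← Sasa ← Sabu.
Each of those chain origins has no stated cause.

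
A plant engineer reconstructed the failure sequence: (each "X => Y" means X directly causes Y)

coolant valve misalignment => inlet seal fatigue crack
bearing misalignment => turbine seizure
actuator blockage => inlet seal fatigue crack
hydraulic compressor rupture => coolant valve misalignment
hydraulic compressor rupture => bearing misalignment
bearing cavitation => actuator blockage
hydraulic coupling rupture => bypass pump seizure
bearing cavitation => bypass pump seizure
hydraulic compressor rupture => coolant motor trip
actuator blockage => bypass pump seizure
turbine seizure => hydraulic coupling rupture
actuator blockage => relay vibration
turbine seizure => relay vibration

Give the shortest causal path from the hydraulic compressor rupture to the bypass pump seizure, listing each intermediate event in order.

the hydraulic compressor rupture → the bearing misalignment → the turbine seizure → the hydraulic coupling rupture → the bypass pump seizure

the hydraulic compressor rupture → the bearing misalignment
the bearing misalignment → the turbine seizure
the turbine seizure → the hydraulic coupling rupture
the hydraulic coupling rupture → the bypass pump seizure
Length: 4 steps.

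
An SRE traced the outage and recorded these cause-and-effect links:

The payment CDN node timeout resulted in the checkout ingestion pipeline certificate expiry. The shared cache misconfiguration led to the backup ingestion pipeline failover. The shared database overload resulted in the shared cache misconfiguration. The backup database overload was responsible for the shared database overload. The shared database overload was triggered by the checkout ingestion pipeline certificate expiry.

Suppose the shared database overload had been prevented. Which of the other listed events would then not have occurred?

the backup ingestion pipeline failover, the shared cache misconfiguration

Downstream of the shared database overload: the shared cache misconfiguration, the backup ingestion pipeline failover.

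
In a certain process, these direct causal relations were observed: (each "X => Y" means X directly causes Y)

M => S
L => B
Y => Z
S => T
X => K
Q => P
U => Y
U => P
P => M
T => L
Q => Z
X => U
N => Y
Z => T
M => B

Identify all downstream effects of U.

B, L, M, P, S, T, Y, Z

Direct effects: P, Y.
2 steps out: M, Z.
3 steps out: S, T, B.
4 steps out: L.
Not reachable from it: X, K, Q, N.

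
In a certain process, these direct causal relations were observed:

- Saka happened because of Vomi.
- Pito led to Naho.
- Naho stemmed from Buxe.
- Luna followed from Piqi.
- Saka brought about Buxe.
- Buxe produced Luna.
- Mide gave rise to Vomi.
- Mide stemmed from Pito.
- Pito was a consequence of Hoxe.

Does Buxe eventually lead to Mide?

Buxe leads to Naho, Luna; Mide is not among them.

No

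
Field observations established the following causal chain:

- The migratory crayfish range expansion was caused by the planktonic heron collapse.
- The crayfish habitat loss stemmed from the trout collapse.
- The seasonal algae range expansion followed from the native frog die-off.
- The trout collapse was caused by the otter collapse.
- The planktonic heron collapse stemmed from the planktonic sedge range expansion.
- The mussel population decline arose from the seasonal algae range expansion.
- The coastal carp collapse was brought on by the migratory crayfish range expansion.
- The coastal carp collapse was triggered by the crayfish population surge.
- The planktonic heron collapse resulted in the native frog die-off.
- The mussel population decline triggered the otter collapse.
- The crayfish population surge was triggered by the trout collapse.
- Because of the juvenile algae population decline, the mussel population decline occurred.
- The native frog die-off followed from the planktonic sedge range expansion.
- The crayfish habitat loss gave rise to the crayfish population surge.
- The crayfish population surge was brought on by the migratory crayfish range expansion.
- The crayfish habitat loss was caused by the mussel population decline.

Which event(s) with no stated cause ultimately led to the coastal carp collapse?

the juvenile algae population decline, the planktonic sedge range expansion

Tracing upstream from the coastal carp collapse: the coastal carp collapse ← the migratory crayfish range expansion ← the planktonic heron collapse ← the planktonic sedge range expansion.
A separate upstream branch: the coastal carp collapse ← the crayfish population surge ← the crayfish habitat loss ← the mussel population decline ← the juvenile algae population decline.
Each of those chain origins has no stated cause.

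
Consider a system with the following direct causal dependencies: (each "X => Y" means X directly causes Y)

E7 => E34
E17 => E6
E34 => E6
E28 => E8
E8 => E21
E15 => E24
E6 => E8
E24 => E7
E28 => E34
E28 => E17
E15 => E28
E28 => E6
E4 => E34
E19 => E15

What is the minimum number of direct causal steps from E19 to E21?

Shortest chain: E19 → E15 → E28 → E8 → E21.

4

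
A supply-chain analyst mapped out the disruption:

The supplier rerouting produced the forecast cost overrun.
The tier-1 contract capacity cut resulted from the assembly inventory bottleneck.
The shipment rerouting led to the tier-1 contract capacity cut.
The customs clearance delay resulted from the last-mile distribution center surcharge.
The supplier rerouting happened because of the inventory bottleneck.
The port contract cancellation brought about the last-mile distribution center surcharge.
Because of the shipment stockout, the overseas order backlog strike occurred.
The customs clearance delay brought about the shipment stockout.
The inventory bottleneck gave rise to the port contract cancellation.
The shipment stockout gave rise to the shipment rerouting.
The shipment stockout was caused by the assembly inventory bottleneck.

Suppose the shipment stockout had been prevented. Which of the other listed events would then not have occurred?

the overseas order backlog strike, the shipment rerouting

Downstream of the shipment stockout: the shipment rerouting, the overseas order backlog strike, the tier-1 contract capacity cut.
Of those, still caused via another path: the tier-1 contract capacity cut.
The remainder have no surviving cause.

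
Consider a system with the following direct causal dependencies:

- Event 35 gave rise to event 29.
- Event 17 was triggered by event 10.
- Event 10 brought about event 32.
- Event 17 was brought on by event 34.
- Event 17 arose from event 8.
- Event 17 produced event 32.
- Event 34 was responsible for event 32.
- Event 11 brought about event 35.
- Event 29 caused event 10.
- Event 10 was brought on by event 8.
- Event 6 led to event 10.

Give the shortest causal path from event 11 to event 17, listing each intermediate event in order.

event 11 → event 35 → event 29 → event 10 → event 17

event 11 → event 35
event 35 → event 29
event 29 → event 10
event 10 → event 17
Length: 4 steps.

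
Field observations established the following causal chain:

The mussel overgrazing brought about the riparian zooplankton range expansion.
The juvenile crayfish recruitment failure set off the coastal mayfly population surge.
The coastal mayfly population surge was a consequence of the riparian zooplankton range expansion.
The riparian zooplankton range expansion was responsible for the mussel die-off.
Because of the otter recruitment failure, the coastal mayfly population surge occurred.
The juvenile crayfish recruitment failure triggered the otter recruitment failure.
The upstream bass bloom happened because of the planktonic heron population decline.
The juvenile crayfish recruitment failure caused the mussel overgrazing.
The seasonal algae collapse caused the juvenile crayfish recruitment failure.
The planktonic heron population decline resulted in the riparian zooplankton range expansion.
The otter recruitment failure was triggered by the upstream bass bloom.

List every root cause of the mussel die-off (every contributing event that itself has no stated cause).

the planktonic heron population decline, the seasonal algae collapse

Tracing upstream from the mussel die-off: the mussel die-off ← the riparian zooplankton range expansion ← the planktonic heron population decline.
A separate upstream branch: the mussel die-off ← the riparian zooplankton range expansion ← the mussel overgrazing ← the juvenile crayfish recruitment failure ← the seasonal algae collapse.
Each of those chain origins has no stated cause.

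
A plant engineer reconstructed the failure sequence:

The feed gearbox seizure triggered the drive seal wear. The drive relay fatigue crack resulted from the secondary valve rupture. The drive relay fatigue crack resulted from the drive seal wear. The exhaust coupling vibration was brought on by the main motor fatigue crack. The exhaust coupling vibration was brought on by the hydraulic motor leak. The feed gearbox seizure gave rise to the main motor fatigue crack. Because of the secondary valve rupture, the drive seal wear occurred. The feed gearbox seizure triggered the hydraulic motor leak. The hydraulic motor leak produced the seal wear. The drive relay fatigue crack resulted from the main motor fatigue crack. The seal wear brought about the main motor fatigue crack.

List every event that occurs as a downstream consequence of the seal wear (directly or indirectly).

the drive relay fatigue crack, the exhaust coupling vibration, the main motor fatigue crack

Direct effects: the main motor fatigue crack.
2 steps out: the exhaust coupling vibration, the drive relay fatigue crack.
Not reachable from it: the feed gearbox seizure, the hydraulic motor leak, the secondary valve rupture, the drive seal wear.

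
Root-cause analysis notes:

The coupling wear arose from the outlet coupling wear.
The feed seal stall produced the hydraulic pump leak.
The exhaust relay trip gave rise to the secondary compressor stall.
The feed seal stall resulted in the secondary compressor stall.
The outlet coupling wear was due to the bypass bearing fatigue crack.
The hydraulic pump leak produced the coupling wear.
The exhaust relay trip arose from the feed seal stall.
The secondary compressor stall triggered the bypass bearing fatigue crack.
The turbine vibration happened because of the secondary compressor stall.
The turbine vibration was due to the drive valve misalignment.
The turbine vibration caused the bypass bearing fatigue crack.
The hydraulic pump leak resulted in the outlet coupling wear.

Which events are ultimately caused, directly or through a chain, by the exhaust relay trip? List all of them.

Direct effects: the secondary compressor stall.
2 steps out: the turbine vibration, the bypass bearing fatigue crack.
3 steps out: the outlet coupling wear.
4 steps out: the coupling wear.
Not reachable from it: the feed seal stall, the hydraulic pump leak, the drive valve misalignment.

the bypass bearing fatigue crack, the coupling wear, the outlet coupling wear, the secondary compressor stall, the turbine vibration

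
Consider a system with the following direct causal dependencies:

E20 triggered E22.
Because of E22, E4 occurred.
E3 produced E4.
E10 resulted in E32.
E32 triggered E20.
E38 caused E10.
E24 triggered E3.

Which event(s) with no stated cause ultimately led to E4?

Tracing upstream from E4: E4 ← E22 ← E20 ← E32 ← E10 ← E38.
A separate upstream branch: E4 ← E3 ← E24.
Each of those chain origins has no stated cause.

E24, E38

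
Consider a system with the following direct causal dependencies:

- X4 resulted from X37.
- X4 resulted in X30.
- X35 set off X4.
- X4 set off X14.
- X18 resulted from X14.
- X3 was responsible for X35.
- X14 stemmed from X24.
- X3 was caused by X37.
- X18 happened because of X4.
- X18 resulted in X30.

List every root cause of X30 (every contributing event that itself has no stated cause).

Tracing upstream from X30: X30 ← X4 ← X37.
A separate upstream branch: X30 ← X18 ← X14 ← X24.
Each of those chain origins has no stated cause.

X24, X37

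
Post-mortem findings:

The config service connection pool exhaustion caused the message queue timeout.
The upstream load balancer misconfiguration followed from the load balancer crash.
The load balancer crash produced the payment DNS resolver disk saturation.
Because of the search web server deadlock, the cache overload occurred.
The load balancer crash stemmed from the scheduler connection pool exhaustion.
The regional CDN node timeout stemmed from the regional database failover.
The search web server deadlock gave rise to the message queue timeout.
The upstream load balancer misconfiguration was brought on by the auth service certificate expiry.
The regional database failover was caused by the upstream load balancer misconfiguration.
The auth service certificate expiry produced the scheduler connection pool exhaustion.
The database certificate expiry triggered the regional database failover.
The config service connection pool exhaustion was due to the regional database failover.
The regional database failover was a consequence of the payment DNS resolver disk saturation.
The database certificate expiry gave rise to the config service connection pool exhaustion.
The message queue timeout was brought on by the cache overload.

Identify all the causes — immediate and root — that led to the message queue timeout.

the auth service certificate expiry, the cache overload, the config service connection pool exhaustion, the database certificate expiry, the load balancer crash, the payment DNS resolver disk saturation, the regional database failover, the scheduler connection pool exhaustion, the search web server deadlock, the upstream load balancer misconfiguration

Immediate causes of the message queue timeout: the search web server deadlock, the config service connection pool exhaustion, the cache overload.
Further upstream: the auth service certificate expiry, the scheduler connection pool exhaustion, the load balancer crash, the payment DNS resolver disk saturation, the upstream load balancer misconfiguration, the database certificate expiry, the regional database failover.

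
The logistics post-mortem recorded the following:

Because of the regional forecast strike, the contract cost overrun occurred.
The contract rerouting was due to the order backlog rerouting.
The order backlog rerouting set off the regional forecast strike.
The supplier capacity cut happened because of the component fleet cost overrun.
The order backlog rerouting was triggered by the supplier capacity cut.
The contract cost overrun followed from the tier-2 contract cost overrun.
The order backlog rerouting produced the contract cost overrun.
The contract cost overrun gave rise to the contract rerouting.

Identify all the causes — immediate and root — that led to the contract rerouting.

Immediate causes of the contract rerouting: the order backlog rerouting, the contract cost overrun.
Further upstream: the component fleet cost overrun, the supplier capacity cut, the tier-2 contract cost overrun, the regional forecast strike.

the component fleet cost overrun, the contract cost overrun, the order backlog rerouting, the regional forecast strike, the supplier capacity cut, the tier-2 contract cost overrun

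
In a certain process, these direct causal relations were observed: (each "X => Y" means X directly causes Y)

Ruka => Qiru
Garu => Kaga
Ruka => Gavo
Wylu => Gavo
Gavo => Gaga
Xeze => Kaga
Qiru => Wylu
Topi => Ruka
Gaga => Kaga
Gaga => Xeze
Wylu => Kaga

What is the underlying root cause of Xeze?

Topi

Tracing upstream from Xeze: Xeze ← Gaga ← Gavo ← Ruka ← Topi.
Topi has no stated cause, so it is the root.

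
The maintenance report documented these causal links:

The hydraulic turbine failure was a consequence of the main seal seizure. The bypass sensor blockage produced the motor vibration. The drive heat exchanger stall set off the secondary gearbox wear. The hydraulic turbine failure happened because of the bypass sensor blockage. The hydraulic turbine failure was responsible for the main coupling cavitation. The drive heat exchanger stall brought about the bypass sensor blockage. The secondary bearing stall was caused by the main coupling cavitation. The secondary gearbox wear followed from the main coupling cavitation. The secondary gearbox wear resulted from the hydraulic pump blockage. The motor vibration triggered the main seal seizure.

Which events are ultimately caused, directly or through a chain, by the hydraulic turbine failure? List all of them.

the main coupling cavitation, the secondary bearing stall, the secondary gearbox wear

Direct effects: the main coupling cavitation.
2 steps out: the secondary gearbox wear, the secondary bearing stall.
Not reachable from it: the drive heat exchanger stall, the bypass sensor blockage, the motor vibration, the main seal seizure, the hydraulic pump blockage.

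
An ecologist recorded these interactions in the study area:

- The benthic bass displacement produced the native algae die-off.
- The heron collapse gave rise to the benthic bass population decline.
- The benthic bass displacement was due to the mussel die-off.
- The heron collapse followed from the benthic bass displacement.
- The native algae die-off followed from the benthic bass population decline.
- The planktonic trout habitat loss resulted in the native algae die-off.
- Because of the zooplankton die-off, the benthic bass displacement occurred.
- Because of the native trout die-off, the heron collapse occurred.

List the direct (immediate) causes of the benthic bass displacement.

the mussel die-off, the zooplankton die-off

the mussel die-off, the zooplankton die-off → the benthic bass displacement with nothing further upstream stated.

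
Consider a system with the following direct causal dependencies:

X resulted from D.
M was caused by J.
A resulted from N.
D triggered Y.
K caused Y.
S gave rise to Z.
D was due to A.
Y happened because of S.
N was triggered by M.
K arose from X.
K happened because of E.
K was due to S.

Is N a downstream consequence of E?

E leads to K, Y; N is not among them.

No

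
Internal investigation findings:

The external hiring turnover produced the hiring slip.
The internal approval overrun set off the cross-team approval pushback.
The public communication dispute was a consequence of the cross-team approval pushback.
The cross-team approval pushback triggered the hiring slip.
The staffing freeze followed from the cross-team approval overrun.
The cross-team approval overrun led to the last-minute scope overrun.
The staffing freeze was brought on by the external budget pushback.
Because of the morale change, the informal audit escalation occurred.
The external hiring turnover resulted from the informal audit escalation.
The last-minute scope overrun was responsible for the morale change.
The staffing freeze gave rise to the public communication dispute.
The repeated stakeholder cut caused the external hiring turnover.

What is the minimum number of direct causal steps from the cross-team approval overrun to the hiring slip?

Shortest chain: the cross-team approval overrun → the last-minute scope overrun → the morale change → the informal audit escalation → the external hiring turnover → the hiring slip.

5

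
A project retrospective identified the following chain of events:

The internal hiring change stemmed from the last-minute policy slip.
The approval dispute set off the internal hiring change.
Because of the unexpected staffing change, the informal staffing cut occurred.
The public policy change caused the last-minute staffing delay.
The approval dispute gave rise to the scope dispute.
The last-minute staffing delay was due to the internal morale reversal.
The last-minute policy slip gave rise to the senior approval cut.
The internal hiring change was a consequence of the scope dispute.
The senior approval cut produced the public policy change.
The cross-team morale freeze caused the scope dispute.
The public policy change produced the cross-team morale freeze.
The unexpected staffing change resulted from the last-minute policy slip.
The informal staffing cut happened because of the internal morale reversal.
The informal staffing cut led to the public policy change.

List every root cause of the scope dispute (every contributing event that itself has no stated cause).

Tracing upstream from the scope dispute: the scope dispute ← the cross-team morale freeze ← the public policy change ← the senior approval cut ← the last-minute policy slip.
A separate upstream branch: the scope dispute ← the cross-team morale freeze ← the public policy change ← the informal staffing cut ← the internal morale reversal.
A separate upstream branch: the scope dispute ← the approval dispute.
Each of those chain origins has no stated cause.

the approval dispute, the internal morale reversal, the last-minute policy slip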